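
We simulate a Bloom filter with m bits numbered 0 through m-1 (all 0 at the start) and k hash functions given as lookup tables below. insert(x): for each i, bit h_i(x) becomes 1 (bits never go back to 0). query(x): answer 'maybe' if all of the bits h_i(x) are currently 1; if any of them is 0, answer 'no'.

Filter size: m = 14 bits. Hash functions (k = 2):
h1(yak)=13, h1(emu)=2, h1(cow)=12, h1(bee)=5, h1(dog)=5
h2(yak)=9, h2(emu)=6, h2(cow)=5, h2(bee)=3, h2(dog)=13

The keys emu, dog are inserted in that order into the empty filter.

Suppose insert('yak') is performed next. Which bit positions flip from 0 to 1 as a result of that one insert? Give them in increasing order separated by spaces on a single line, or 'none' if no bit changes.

Answer: 9

Derivation:
Start: bits=00000000000000
After insert 'emu': sets bits 2 6 -> bits=00100010000000
After insert 'dog': sets bits 5 13 -> bits=00100110000001
insert 'yak' would touch bits 9 13; currently bit9=0, bit13=1
Bits that are 0 among those (would change 0->1): 9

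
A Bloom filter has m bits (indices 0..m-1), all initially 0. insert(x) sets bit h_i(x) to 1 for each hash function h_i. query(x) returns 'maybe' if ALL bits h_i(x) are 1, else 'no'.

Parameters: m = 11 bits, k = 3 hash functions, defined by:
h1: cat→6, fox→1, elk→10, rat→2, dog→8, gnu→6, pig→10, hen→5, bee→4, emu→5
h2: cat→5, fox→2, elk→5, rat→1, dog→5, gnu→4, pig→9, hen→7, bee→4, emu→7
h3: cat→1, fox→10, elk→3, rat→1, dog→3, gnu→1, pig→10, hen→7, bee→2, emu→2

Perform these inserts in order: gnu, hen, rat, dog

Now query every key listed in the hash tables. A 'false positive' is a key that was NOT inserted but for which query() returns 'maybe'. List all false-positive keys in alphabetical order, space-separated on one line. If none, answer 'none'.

Answer: bee cat emu

Derivation:
Start: bits=00000000000
After insert 'gnu': sets bits 1 4 6 -> bits=01001010000
After insert 'hen': sets bits 5 7 -> bits=01001111000
After insert 'rat': sets bits 1 2 -> bits=01101111000
After insert 'dog': sets bits 3 5 8 -> bits=01111111100
Not inserted: bee cat elk emu fox pig — query each against bits=01111111100:
query bee: checks bit2=1, bit4=1 (all 1) -> maybe => FALSE POSITIVE
query cat: checks bit1=1, bit5=1, bit6=1 (all 1) -> maybe => FALSE POSITIVE
query elk: checks bit3=1, bit5=1, bit10=0 (has a 0) -> no => not a false positive
query emu: checks bit2=1, bit5=1, bit7=1 (all 1) -> maybe => FALSE POSITIVE
query fox: checks bit1=1, bit2=1, bit10=0 (has a 0) -> no => not a false positive
query pig: checks bit9=0, bit10=0 (has a 0) -> no => not a false positive
False positives (alphabetical): bee cat emu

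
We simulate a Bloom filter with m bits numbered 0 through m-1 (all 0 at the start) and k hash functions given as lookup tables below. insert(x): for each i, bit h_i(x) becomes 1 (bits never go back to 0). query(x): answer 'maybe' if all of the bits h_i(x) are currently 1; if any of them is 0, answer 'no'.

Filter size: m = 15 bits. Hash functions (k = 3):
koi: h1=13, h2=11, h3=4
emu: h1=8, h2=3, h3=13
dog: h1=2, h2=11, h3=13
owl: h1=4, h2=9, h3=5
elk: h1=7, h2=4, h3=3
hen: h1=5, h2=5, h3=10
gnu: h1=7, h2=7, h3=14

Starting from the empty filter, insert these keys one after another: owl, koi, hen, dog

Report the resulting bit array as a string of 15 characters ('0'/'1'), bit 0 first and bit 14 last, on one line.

Answer: 001011000111010

Derivation:
Start: bits=000000000000000
After insert 'owl': sets bits 4 5 9 -> bits=000011000100000
After insert 'koi': sets bits 4 11 13 -> bits=000011000101010
After insert 'hen': sets bits 5 10 -> bits=000011000111010
After insert 'dog': sets bits 2 11 13 -> bits=001011000111010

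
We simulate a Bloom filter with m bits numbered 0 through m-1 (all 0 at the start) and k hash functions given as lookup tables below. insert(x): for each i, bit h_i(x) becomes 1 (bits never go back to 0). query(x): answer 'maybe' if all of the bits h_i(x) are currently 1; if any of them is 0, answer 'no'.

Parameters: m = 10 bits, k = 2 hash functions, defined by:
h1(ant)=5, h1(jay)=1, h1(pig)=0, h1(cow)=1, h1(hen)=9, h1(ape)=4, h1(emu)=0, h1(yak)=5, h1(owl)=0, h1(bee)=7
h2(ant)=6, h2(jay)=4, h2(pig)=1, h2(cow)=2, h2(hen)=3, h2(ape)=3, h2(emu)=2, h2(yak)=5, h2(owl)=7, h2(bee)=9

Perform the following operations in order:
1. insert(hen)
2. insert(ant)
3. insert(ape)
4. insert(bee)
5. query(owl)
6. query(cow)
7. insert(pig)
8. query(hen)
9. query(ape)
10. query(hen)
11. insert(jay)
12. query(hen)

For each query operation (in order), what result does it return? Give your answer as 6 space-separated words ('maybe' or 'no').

Answer: no no maybe maybe maybe maybe

Derivation:
Start: bits=0000000000
Op 1: insert hen -> sets bits 3 9 -> bits=0001000001
Op 2: insert ant -> sets bits 5 6 -> bits=0001011001
Op 3: insert ape -> sets bits 3 4 -> bits=0001111001
Op 4: insert bee -> sets bits 7 9 -> bits=0001111101
Op 5: query owl -> checks bit0=0, bit7=1 (has a 0) -> no
Op 6: query cow -> checks bit1=0, bit2=0 (has a 0) -> no
Op 7: insert pig -> sets bits 0 1 -> bits=1101111101
Op 8: query hen -> checks bit3=1, bit9=1 (all 1) -> maybe
Op 9: query ape -> checks bit3=1, bit4=1 (all 1) -> maybe
Op 10: query hen -> checks bit3=1, bit9=1 (all 1) -> maybe
Op 11: insert jay -> sets bits 1 4 -> bits=1101111101
Op 12: query hen -> checks bit3=1, bit9=1 (all 1) -> maybe
Query results in order: no no maybe maybe maybe maybe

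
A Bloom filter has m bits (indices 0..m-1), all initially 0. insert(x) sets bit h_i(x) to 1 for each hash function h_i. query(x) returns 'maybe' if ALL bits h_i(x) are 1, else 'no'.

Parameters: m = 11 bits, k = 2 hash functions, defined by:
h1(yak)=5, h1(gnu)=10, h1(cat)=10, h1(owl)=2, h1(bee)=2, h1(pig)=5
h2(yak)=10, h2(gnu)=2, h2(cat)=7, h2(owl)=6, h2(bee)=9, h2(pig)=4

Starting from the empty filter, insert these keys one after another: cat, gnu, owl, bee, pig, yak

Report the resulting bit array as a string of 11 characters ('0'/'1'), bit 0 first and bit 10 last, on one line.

Start: bits=00000000000
After insert 'cat': sets bits 7 10 -> bits=00000001001
After insert 'gnu': sets bits 2 10 -> bits=00100001001
After insert 'owl': sets bits 2 6 -> bits=00100011001
After insert 'bee': sets bits 2 9 -> bits=00100011011
After insert 'pig': sets bits 4 5 -> bits=00101111011
After insert 'yak': sets bits 5 10 -> bits=00101111011

Answer: 00101111011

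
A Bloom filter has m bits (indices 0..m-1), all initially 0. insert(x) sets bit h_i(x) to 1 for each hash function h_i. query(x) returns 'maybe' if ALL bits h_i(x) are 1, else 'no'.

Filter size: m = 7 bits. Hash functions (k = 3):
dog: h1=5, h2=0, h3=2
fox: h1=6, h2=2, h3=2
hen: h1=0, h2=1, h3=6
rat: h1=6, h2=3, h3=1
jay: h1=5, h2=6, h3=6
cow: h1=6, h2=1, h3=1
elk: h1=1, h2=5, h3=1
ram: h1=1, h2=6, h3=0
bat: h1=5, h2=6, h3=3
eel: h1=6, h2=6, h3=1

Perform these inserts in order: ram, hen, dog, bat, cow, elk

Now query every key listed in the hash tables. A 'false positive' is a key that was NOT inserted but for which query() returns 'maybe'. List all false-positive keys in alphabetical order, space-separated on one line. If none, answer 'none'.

Answer: eel fox jay rat

Derivation:
Start: bits=0000000
After insert 'ram': sets bits 0 1 6 -> bits=1100001
After insert 'hen': sets bits 0 1 6 -> bits=1100001
After insert 'dog': sets bits 0 2 5 -> bits=1110011
After insert 'bat': sets bits 3 5 6 -> bits=1111011
After insert 'cow': sets bits 1 6 -> bits=1111011
After insert 'elk': sets bits 1 5 -> bits=1111011
Not inserted: eel fox jay rat — query each against bits=1111011:
query eel: checks bit1=1, bit6=1 (all 1) -> maybe => FALSE POSITIVE
query fox: checks bit2=1, bit6=1 (all 1) -> maybe => FALSE POSITIVE
query jay: checks bit5=1, bit6=1 (all 1) -> maybe => FALSE POSITIVE
query rat: checks bit1=1, bit3=1, bit6=1 (all 1) -> maybe => FALSE POSITIVE
False positives (alphabetical): eel fox jay rat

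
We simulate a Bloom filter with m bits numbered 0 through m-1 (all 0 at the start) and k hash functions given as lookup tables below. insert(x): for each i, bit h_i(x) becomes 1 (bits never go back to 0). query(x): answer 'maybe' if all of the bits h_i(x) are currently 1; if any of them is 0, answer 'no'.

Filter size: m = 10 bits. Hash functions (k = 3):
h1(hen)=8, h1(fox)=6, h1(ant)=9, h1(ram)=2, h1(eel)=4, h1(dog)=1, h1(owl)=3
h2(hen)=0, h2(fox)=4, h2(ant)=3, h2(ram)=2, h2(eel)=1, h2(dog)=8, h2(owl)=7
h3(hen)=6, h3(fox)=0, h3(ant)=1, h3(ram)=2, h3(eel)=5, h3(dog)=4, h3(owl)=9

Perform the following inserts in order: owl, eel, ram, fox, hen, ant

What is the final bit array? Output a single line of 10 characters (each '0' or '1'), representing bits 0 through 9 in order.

Answer: 1111111111

Derivation:
Start: bits=0000000000
After insert 'owl': sets bits 3 7 9 -> bits=0001000101
After insert 'eel': sets bits 1 4 5 -> bits=0101110101
After insert 'ram': sets bits 2 -> bits=0111110101
After insert 'fox': sets bits 0 4 6 -> bits=1111111101
After insert 'hen': sets bits 0 6 8 -> bits=1111111111
After insert 'ant': sets bits 1 3 9 -> bits=1111111111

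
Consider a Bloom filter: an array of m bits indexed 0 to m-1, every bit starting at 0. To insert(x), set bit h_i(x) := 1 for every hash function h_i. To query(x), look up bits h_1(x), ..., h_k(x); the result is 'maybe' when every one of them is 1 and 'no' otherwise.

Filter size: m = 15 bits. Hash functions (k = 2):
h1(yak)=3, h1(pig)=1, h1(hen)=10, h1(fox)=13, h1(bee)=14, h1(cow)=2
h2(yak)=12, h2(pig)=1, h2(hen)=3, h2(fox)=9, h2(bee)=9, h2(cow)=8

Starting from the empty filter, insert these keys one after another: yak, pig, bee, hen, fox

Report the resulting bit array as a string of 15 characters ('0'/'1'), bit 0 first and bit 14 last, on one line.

Start: bits=000000000000000
After insert 'yak': sets bits 3 12 -> bits=000100000000100
After insert 'pig': sets bits 1 -> bits=010100000000100
After insert 'bee': sets bits 9 14 -> bits=010100000100101
After insert 'hen': sets bits 3 10 -> bits=010100000110101
After insert 'fox': sets bits 9 13 -> bits=010100000110111

Answer: 010100000110111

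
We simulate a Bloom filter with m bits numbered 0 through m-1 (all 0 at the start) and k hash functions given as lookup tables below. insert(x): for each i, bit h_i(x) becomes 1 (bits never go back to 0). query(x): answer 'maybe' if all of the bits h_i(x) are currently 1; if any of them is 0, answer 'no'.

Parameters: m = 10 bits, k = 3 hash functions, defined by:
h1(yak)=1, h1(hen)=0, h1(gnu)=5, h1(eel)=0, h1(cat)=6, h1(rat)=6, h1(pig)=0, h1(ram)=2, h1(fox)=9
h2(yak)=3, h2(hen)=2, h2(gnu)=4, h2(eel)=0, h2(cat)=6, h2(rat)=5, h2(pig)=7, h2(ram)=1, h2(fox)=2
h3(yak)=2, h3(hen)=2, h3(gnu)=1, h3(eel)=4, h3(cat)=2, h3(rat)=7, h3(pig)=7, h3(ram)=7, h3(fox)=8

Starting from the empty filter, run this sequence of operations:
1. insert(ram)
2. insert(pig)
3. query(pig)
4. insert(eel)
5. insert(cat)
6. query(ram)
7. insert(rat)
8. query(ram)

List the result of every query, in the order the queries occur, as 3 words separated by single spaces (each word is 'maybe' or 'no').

Start: bits=0000000000
Op 1: insert ram -> sets bits 1 2 7 -> bits=0110000100
Op 2: insert pig -> sets bits 0 7 -> bits=1110000100
Op 3: query pig -> checks bit0=1, bit7=1 (all 1) -> maybe
Op 4: insert eel -> sets bits 0 4 -> bits=1110100100
Op 5: insert cat -> sets bits 2 6 -> bits=1110101100
Op 6: query ram -> checks bit1=1, bit2=1, bit7=1 (all 1) -> maybe
Op 7: insert rat -> sets bits 5 6 7 -> bits=1110111100
Op 8: query ram -> checks bit1=1, bit2=1, bit7=1 (all 1) -> maybe
Query results in order: maybe maybe maybe

Answer: maybe maybe maybe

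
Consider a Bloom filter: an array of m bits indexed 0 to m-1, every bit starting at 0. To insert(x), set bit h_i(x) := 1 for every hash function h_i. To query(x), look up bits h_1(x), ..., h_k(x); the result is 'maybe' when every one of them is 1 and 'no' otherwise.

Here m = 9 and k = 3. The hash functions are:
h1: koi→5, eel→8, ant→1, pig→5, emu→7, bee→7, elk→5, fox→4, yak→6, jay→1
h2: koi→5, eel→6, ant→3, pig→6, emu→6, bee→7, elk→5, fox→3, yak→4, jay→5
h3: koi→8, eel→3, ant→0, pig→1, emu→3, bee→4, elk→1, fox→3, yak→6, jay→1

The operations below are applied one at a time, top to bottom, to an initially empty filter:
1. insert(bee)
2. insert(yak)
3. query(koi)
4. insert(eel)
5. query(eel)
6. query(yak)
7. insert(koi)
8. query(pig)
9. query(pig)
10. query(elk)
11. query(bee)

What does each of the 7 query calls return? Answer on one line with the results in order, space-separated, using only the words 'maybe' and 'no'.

Start: bits=000000000
Op 1: insert bee -> sets bits 4 7 -> bits=000010010
Op 2: insert yak -> sets bits 4 6 -> bits=000010110
Op 3: query koi -> checks bit5=0, bit8=0 (has a 0) -> no
Op 4: insert eel -> sets bits 3 6 8 -> bits=000110111
Op 5: query eel -> checks bit3=1, bit6=1, bit8=1 (all 1) -> maybe
Op 6: query yak -> checks bit4=1, bit6=1 (all 1) -> maybe
Op 7: insert koi -> sets bits 5 8 -> bits=000111111
Op 8: query pig -> checks bit1=0, bit5=1, bit6=1 (has a 0) -> no
Op 9: query pig -> checks bit1=0, bit5=1, bit6=1 (has a 0) -> no
Op 10: query elk -> checks bit1=0, bit5=1 (has a 0) -> no
Op 11: query bee -> checks bit4=1, bit7=1 (all 1) -> maybe
Query results in order: no maybe maybe no no no maybe

Answer: no maybe maybe no no no maybe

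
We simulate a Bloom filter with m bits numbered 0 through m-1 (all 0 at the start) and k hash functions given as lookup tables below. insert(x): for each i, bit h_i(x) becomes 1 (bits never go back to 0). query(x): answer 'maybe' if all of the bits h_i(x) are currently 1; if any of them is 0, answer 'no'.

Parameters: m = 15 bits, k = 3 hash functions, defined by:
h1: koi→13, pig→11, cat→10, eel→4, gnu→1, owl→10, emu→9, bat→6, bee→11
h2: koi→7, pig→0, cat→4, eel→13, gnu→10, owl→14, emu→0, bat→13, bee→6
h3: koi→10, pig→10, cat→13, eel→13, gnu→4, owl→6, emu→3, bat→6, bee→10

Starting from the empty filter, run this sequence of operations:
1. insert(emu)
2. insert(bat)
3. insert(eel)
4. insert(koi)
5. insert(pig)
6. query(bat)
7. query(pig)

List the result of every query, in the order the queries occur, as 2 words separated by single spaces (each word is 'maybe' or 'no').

Start: bits=000000000000000
Op 1: insert emu -> sets bits 0 3 9 -> bits=100100000100000
Op 2: insert bat -> sets bits 6 13 -> bits=100100100100010
Op 3: insert eel -> sets bits 4 13 -> bits=100110100100010
Op 4: insert koi -> sets bits 7 10 13 -> bits=100110110110010
Op 5: insert pig -> sets bits 0 10 11 -> bits=100110110111010
Op 6: query bat -> checks bit6=1, bit13=1 (all 1) -> maybe
Op 7: query pig -> checks bit0=1, bit10=1, bit11=1 (all 1) -> maybe
Query results in order: maybe maybe

Answer: maybe maybe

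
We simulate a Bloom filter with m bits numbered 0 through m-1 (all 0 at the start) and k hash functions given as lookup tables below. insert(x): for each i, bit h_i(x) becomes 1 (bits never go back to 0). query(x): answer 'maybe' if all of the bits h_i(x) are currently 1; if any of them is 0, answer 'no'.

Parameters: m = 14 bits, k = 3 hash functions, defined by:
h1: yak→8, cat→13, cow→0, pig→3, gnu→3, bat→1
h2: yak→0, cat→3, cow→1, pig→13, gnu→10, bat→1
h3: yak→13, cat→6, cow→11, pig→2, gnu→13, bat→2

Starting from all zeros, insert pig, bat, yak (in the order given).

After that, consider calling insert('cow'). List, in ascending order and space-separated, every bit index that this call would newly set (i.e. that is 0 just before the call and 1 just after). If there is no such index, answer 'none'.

Start: bits=00000000000000
After insert 'pig': sets bits 2 3 13 -> bits=00110000000001
After insert 'bat': sets bits 1 2 -> bits=01110000000001
After insert 'yak': sets bits 0 8 13 -> bits=11110000100001
insert 'cow' would touch bits 0 1 11; currently bit0=1, bit1=1, bit11=0
Bits that are 0 among those (would change 0->1): 11

Answer: 11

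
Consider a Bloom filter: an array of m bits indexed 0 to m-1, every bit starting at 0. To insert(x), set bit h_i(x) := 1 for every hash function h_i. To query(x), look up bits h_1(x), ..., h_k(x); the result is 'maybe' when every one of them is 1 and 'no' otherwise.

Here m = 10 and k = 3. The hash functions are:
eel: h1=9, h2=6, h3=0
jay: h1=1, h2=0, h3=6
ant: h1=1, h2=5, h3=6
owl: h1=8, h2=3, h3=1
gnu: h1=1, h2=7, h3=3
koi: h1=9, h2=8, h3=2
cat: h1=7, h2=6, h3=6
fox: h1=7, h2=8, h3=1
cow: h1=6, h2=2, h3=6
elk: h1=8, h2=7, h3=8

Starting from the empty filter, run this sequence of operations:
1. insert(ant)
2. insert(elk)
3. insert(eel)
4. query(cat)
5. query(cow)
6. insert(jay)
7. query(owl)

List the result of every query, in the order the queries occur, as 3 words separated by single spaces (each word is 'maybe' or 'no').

Start: bits=0000000000
Op 1: insert ant -> sets bits 1 5 6 -> bits=0100011000
Op 2: insert elk -> sets bits 7 8 -> bits=0100011110
Op 3: insert eel -> sets bits 0 6 9 -> bits=1100011111
Op 4: query cat -> checks bit6=1, bit7=1 (all 1) -> maybe
Op 5: query cow -> checks bit2=0, bit6=1 (has a 0) -> no
Op 6: insert jay -> sets bits 0 1 6 -> bits=1100011111
Op 7: query owl -> checks bit1=1, bit3=0, bit8=1 (has a 0) -> no
Query results in order: maybe no no

Answer: maybe no no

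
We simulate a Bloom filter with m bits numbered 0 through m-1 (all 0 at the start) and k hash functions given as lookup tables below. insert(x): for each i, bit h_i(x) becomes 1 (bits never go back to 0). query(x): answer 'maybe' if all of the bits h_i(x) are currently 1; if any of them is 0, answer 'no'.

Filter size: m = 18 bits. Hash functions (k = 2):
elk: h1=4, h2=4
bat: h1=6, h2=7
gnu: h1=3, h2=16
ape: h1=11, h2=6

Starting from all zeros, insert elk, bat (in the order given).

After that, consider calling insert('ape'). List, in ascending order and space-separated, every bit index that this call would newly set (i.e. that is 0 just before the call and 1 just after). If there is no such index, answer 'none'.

Start: bits=000000000000000000
After insert 'elk': sets bits 4 -> bits=000010000000000000
After insert 'bat': sets bits 6 7 -> bits=000010110000000000
insert 'ape' would touch bits 6 11; currently bit6=1, bit11=0
Bits that are 0 among those (would change 0->1): 11

Answer: 11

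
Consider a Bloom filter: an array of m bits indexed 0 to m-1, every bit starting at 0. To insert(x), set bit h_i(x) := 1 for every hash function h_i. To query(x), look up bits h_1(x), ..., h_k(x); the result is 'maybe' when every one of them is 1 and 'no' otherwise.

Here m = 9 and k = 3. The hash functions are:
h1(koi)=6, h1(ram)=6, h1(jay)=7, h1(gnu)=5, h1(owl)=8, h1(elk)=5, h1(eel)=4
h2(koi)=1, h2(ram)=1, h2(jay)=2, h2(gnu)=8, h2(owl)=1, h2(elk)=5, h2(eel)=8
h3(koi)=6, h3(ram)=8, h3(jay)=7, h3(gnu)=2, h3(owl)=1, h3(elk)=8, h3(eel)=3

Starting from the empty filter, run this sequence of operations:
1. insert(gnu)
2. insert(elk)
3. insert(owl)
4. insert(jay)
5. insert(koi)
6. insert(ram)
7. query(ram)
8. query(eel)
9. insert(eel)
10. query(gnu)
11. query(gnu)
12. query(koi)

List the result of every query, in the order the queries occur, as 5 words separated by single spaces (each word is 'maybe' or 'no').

Start: bits=000000000
Op 1: insert gnu -> sets bits 2 5 8 -> bits=001001001
Op 2: insert elk -> sets bits 5 8 -> bits=001001001
Op 3: insert owl -> sets bits 1 8 -> bits=011001001
Op 4: insert jay -> sets bits 2 7 -> bits=011001011
Op 5: insert koi -> sets bits 1 6 -> bits=011001111
Op 6: insert ram -> sets bits 1 6 8 -> bits=011001111
Op 7: query ram -> checks bit1=1, bit6=1, bit8=1 (all 1) -> maybe
Op 8: query eel -> checks bit3=0, bit4=0, bit8=1 (has a 0) -> no
Op 9: insert eel -> sets bits 3 4 8 -> bits=011111111
Op 10: query gnu -> checks bit2=1, bit5=1, bit8=1 (all 1) -> maybe
Op 11: query gnu -> checks bit2=1, bit5=1, bit8=1 (all 1) -> maybe
Op 12: query koi -> checks bit1=1, bit6=1 (all 1) -> maybe
Query results in order: maybe no maybe maybe maybe

Answer: maybe no maybe maybe maybe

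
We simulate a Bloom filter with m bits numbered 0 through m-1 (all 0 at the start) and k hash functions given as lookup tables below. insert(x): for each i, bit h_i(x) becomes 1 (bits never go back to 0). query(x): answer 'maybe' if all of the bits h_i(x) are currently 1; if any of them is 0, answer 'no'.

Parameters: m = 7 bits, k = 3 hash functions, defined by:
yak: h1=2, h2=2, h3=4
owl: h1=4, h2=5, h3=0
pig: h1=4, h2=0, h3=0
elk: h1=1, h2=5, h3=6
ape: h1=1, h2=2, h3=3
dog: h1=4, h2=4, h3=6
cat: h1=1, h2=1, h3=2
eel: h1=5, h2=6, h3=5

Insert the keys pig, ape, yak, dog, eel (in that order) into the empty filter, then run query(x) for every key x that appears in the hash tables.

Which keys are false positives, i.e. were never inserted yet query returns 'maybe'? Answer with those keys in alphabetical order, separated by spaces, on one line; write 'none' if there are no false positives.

Answer: cat elk owl

Derivation:
Start: bits=0000000
After insert 'pig': sets bits 0 4 -> bits=1000100
After insert 'ape': sets bits 1 2 3 -> bits=1111100
After insert 'yak': sets bits 2 4 -> bits=1111100
After insert 'dog': sets bits 4 6 -> bits=1111101
After insert 'eel': sets bits 5 6 -> bits=1111111
Not inserted: cat elk owl — query each against bits=1111111:
query cat: checks bit1=1, bit2=1 (all 1) -> maybe => FALSE POSITIVE
query elk: checks bit1=1, bit5=1, bit6=1 (all 1) -> maybe => FALSE POSITIVE
query owl: checks bit0=1, bit4=1, bit5=1 (all 1) -> maybe => FALSE POSITIVE
False positives (alphabetical): cat elk owl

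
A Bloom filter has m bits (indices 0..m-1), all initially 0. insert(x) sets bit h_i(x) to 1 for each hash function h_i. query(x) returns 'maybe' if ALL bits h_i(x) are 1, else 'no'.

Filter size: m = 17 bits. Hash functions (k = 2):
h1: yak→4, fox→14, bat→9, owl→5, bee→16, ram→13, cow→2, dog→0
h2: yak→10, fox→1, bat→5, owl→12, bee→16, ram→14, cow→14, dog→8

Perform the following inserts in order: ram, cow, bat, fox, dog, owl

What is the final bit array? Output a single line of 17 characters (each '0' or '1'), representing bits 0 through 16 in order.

Start: bits=00000000000000000
After insert 'ram': sets bits 13 14 -> bits=00000000000001100
After insert 'cow': sets bits 2 14 -> bits=00100000000001100
After insert 'bat': sets bits 5 9 -> bits=00100100010001100
After insert 'fox': sets bits 1 14 -> bits=01100100010001100
After insert 'dog': sets bits 0 8 -> bits=11100100110001100
After insert 'owl': sets bits 5 12 -> bits=11100100110011100

Answer: 11100100110011100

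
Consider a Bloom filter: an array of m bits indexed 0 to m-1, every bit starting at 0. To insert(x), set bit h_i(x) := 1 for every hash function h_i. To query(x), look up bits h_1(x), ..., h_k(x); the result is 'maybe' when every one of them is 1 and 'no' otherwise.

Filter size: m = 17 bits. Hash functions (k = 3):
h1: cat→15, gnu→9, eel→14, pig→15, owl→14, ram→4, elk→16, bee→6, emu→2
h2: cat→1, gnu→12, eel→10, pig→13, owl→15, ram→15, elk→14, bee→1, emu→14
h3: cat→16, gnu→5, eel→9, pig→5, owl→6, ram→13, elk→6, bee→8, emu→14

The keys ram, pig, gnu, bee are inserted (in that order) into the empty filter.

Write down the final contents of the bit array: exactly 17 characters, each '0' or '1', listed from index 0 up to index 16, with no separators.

Answer: 01001110110011010

Derivation:
Start: bits=00000000000000000
After insert 'ram': sets bits 4 13 15 -> bits=00001000000001010
After insert 'pig': sets bits 5 13 15 -> bits=00001100000001010
After insert 'gnu': sets bits 5 9 12 -> bits=00001100010011010
After insert 'bee': sets bits 1 6 8 -> bits=01001110110011010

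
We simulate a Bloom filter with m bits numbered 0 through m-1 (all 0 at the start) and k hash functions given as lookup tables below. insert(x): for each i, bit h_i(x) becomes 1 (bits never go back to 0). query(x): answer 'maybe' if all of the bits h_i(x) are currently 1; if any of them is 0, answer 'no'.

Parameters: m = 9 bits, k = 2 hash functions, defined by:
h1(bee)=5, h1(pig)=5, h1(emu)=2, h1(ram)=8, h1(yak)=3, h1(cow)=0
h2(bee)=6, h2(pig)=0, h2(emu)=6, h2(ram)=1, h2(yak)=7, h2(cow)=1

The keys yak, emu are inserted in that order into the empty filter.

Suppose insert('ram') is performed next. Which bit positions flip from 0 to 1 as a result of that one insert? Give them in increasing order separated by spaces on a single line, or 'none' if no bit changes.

Answer: 1 8

Derivation:
Start: bits=000000000
After insert 'yak': sets bits 3 7 -> bits=000100010
After insert 'emu': sets bits 2 6 -> bits=001100110
insert 'ram' would touch bits 1 8; currently bit1=0, bit8=0
Bits that are 0 among those (would change 0->1): 1 8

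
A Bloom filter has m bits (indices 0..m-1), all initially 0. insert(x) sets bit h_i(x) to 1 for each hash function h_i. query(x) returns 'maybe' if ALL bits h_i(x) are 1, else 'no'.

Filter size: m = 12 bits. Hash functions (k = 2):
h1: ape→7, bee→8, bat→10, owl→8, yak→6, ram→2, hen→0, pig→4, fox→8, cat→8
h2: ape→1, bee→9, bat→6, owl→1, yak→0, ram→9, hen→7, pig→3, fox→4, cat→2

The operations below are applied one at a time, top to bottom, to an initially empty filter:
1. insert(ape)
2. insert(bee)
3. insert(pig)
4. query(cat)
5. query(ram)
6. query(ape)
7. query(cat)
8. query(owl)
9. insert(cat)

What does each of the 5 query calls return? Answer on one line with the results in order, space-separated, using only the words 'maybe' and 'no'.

Start: bits=000000000000
Op 1: insert ape -> sets bits 1 7 -> bits=010000010000
Op 2: insert bee -> sets bits 8 9 -> bits=010000011100
Op 3: insert pig -> sets bits 3 4 -> bits=010110011100
Op 4: query cat -> checks bit2=0, bit8=1 (has a 0) -> no
Op 5: query ram -> checks bit2=0, bit9=1 (has a 0) -> no
Op 6: query ape -> checks bit1=1, bit7=1 (all 1) -> maybe
Op 7: query cat -> checks bit2=0, bit8=1 (has a 0) -> no
Op 8: query owl -> checks bit1=1, bit8=1 (all 1) -> maybe
Op 9: insert cat -> sets bits 2 8 -> bits=011110011100
Query results in order: no no maybe no maybe

Answer: no no maybe no maybe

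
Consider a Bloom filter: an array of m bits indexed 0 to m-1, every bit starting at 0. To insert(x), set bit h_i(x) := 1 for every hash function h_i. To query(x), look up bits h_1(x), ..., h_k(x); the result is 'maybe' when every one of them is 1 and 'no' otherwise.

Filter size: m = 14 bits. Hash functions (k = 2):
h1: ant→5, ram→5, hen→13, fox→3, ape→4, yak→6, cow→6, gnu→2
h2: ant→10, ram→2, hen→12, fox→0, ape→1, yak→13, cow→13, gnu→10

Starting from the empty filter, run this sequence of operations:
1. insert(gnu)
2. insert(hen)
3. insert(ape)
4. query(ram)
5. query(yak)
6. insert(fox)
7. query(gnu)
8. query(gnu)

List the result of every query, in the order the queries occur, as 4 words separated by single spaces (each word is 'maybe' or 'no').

Answer: no no maybe maybe

Derivation:
Start: bits=00000000000000
Op 1: insert gnu -> sets bits 2 10 -> bits=00100000001000
Op 2: insert hen -> sets bits 12 13 -> bits=00100000001011
Op 3: insert ape -> sets bits 1 4 -> bits=01101000001011
Op 4: query ram -> checks bit2=1, bit5=0 (has a 0) -> no
Op 5: query yak -> checks bit6=0, bit13=1 (has a 0) -> no
Op 6: insert fox -> sets bits 0 3 -> bits=11111000001011
Op 7: query gnu -> checks bit2=1, bit10=1 (all 1) -> maybe
Op 8: query gnu -> checks bit2=1, bit10=1 (all 1) -> maybe
Query results in order: no no maybe maybe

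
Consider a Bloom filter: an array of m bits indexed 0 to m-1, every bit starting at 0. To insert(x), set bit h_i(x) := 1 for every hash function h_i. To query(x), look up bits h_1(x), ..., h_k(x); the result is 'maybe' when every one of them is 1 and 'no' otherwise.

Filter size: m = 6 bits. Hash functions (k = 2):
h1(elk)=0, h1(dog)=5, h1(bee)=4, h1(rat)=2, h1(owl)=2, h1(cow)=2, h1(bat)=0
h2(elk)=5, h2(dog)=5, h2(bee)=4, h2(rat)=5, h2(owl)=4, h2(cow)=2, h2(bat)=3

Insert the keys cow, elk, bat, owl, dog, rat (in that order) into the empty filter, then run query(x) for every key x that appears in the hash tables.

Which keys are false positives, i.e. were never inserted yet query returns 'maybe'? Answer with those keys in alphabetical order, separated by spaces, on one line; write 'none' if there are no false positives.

Start: bits=000000
After insert 'cow': sets bits 2 -> bits=001000
After insert 'elk': sets bits 0 5 -> bits=101001
After insert 'bat': sets bits 0 3 -> bits=101101
After insert 'owl': sets bits 2 4 -> bits=101111
After insert 'dog': sets bits 5 -> bits=101111
After insert 'rat': sets bits 2 5 -> bits=101111
Not inserted: bee — query each against bits=101111:
query bee: checks bit4=1 (all 1) -> maybe => FALSE POSITIVE
False positives (alphabetical): bee

Answer: bee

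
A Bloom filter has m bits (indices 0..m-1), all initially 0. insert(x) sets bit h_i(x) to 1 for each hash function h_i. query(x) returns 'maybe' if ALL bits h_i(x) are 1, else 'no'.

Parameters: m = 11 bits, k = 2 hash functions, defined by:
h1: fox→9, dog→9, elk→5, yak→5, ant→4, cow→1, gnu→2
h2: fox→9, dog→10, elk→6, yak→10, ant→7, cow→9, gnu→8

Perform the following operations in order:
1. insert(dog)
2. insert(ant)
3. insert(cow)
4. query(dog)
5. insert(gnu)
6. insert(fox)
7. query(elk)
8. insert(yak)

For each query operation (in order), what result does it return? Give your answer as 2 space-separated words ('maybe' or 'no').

Start: bits=00000000000
Op 1: insert dog -> sets bits 9 10 -> bits=00000000011
Op 2: insert ant -> sets bits 4 7 -> bits=00001001011
Op 3: insert cow -> sets bits 1 9 -> bits=01001001011
Op 4: query dog -> checks bit9=1, bit10=1 (all 1) -> maybe
Op 5: insert gnu -> sets bits 2 8 -> bits=01101001111
Op 6: insert fox -> sets bits 9 -> bits=01101001111
Op 7: query elk -> checks bit5=0, bit6=0 (has a 0) -> no
Op 8: insert yak -> sets bits 5 10 -> bits=01101101111
Query results in order: maybe no

Answer: maybe no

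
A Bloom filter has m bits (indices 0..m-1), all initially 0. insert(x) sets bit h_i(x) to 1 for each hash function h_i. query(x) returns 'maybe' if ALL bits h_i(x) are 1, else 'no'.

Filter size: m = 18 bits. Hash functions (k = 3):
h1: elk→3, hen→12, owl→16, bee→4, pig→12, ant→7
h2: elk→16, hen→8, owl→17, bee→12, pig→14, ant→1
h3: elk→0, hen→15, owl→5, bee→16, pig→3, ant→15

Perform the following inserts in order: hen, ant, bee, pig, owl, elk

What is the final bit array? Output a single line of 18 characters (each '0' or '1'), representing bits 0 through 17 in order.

Start: bits=000000000000000000
After insert 'hen': sets bits 8 12 15 -> bits=000000001000100100
After insert 'ant': sets bits 1 7 15 -> bits=010000011000100100
After insert 'bee': sets bits 4 12 16 -> bits=010010011000100110
After insert 'pig': sets bits 3 12 14 -> bits=010110011000101110
After insert 'owl': sets bits 5 16 17 -> bits=010111011000101111
After insert 'elk': sets bits 0 3 16 -> bits=110111011000101111

Answer: 110111011000101111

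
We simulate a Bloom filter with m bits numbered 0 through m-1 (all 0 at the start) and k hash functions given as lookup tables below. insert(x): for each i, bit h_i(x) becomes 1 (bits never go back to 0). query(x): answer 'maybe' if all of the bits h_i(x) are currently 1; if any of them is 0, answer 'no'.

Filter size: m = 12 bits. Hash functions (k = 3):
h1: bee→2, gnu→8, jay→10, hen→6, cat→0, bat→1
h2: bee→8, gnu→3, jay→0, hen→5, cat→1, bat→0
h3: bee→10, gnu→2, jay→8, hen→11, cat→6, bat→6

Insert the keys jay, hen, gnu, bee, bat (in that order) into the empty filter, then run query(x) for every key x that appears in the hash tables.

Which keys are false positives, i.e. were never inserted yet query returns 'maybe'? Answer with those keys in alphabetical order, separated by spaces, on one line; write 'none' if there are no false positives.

Answer: cat

Derivation:
Start: bits=000000000000
After insert 'jay': sets bits 0 8 10 -> bits=100000001010
After insert 'hen': sets bits 5 6 11 -> bits=100001101011
After insert 'gnu': sets bits 2 3 8 -> bits=101101101011
After insert 'bee': sets bits 2 8 10 -> bits=101101101011
After insert 'bat': sets bits 0 1 6 -> bits=111101101011
Not inserted: cat — query each against bits=111101101011:
query cat: checks bit0=1, bit1=1, bit6=1 (all 1) -> maybe => FALSE POSITIVE
False positives (alphabetical): cat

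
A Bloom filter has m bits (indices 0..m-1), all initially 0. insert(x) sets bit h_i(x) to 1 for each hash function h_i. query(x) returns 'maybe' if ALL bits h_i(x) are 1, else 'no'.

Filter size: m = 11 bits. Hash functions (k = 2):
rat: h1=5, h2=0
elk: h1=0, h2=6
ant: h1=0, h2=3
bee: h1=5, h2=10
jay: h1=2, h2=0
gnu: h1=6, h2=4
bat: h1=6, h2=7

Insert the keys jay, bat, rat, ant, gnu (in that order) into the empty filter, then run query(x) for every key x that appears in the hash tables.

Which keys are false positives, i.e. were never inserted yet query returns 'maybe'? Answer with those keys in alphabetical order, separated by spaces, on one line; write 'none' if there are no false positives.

Answer: elk

Derivation:
Start: bits=00000000000
After insert 'jay': sets bits 0 2 -> bits=10100000000
After insert 'bat': sets bits 6 7 -> bits=10100011000
After insert 'rat': sets bits 0 5 -> bits=10100111000
After insert 'ant': sets bits 0 3 -> bits=10110111000
After insert 'gnu': sets bits 4 6 -> bits=10111111000
Not inserted: bee elk — query each against bits=10111111000:
query bee: checks bit5=1, bit10=0 (has a 0) -> no => not a false positive
query elk: checks bit0=1, bit6=1 (all 1) -> maybe => FALSE POSITIVE
False positives (alphabetical): elk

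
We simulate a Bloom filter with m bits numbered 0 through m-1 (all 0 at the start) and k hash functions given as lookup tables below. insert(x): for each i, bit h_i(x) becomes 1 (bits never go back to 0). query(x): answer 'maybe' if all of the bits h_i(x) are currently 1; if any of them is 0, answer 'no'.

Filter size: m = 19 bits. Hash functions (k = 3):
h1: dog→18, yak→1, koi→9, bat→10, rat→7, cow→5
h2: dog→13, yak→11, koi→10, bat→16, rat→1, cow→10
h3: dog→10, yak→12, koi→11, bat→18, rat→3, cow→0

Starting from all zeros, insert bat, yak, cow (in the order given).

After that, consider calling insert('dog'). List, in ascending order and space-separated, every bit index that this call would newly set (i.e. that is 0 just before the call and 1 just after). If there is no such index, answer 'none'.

Answer: 13

Derivation:
Start: bits=0000000000000000000
After insert 'bat': sets bits 10 16 18 -> bits=0000000000100000101
After insert 'yak': sets bits 1 11 12 -> bits=0100000000111000101
After insert 'cow': sets bits 0 5 10 -> bits=1100010000111000101
insert 'dog' would touch bits 10 13 18; currently bit10=1, bit13=0, bit18=1
Bits that are 0 among those (would change 0->1): 13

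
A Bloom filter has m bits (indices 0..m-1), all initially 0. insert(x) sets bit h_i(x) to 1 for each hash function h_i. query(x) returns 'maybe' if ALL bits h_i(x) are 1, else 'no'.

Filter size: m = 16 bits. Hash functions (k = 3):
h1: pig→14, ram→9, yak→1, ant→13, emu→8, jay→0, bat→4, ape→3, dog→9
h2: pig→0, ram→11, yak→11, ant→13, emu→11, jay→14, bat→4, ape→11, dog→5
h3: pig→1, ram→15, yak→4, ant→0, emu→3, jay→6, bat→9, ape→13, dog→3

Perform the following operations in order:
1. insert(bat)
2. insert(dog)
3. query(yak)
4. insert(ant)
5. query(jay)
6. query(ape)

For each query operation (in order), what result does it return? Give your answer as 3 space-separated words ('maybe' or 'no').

Answer: no no no

Derivation:
Start: bits=0000000000000000
Op 1: insert bat -> sets bits 4 9 -> bits=0000100001000000
Op 2: insert dog -> sets bits 3 5 9 -> bits=0001110001000000
Op 3: query yak -> checks bit1=0, bit4=1, bit11=0 (has a 0) -> no
Op 4: insert ant -> sets bits 0 13 -> bits=1001110001000100
Op 5: query jay -> checks bit0=1, bit6=0, bit14=0 (has a 0) -> no
Op 6: query ape -> checks bit3=1, bit11=0, bit13=1 (has a 0) -> no
Query results in order: no no no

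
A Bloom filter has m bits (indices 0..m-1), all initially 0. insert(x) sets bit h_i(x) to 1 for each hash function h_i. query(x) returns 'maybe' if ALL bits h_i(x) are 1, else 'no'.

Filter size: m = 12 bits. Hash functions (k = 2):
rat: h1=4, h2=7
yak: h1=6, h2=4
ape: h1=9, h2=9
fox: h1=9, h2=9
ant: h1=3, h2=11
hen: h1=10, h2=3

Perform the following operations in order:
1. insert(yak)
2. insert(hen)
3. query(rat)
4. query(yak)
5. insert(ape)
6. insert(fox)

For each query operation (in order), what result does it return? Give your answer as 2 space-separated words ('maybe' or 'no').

Answer: no maybe

Derivation:
Start: bits=000000000000
Op 1: insert yak -> sets bits 4 6 -> bits=000010100000
Op 2: insert hen -> sets bits 3 10 -> bits=000110100010
Op 3: query rat -> checks bit4=1, bit7=0 (has a 0) -> no
Op 4: query yak -> checks bit4=1, bit6=1 (all 1) -> maybe
Op 5: insert ape -> sets bits 9 -> bits=000110100110
Op 6: insert fox -> sets bits 9 -> bits=000110100110
Query results in order: no maybe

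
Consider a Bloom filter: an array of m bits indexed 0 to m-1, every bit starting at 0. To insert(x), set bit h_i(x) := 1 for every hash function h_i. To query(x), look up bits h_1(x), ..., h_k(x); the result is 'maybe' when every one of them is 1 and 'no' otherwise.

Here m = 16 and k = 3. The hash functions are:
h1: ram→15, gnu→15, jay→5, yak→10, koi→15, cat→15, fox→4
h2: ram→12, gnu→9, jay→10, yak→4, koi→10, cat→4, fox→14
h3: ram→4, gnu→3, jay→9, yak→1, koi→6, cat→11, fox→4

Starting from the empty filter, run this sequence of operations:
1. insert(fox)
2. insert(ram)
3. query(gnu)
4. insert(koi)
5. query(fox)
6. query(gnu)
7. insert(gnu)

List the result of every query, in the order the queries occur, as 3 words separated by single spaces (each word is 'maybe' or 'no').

Answer: no maybe no

Derivation:
Start: bits=0000000000000000
Op 1: insert fox -> sets bits 4 14 -> bits=0000100000000010
Op 2: insert ram -> sets bits 4 12 15 -> bits=0000100000001011
Op 3: query gnu -> checks bit3=0, bit9=0, bit15=1 (has a 0) -> no
Op 4: insert koi -> sets bits 6 10 15 -> bits=0000101000101011
Op 5: query fox -> checks bit4=1, bit14=1 (all 1) -> maybe
Op 6: query gnu -> checks bit3=0, bit9=0, bit15=1 (has a 0) -> no
Op 7: insert gnu -> sets bits 3 9 15 -> bits=0001101001101011
Query results in order: no maybe no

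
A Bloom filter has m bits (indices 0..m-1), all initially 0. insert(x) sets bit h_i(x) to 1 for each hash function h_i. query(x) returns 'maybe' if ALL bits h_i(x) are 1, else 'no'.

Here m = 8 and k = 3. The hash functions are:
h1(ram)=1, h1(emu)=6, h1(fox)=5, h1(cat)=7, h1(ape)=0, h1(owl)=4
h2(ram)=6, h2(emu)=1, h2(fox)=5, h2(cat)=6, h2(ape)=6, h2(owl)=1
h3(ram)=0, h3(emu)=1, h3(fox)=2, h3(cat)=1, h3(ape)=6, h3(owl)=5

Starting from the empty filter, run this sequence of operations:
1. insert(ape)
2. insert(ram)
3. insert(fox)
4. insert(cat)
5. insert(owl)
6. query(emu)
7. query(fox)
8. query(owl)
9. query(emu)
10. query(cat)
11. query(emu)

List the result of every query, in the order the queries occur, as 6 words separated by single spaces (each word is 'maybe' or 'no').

Answer: maybe maybe maybe maybe maybe maybe

Derivation:
Start: bits=00000000
Op 1: insert ape -> sets bits 0 6 -> bits=10000010
Op 2: insert ram -> sets bits 0 1 6 -> bits=11000010
Op 3: insert fox -> sets bits 2 5 -> bits=11100110
Op 4: insert cat -> sets bits 1 6 7 -> bits=11100111
Op 5: insert owl -> sets bits 1 4 5 -> bits=11101111
Op 6: query emu -> checks bit1=1, bit6=1 (all 1) -> maybe
Op 7: query fox -> checks bit2=1, bit5=1 (all 1) -> maybe
Op 8: query owl -> checks bit1=1, bit4=1, bit5=1 (all 1) -> maybe
Op 9: query emu -> checks bit1=1, bit6=1 (all 1) -> maybe
Op 10: query cat -> checks bit1=1, bit6=1, bit7=1 (all 1) -> maybe
Op 11: query emu -> checks bit1=1, bit6=1 (all 1) -> maybe
Query results in order: maybe maybe maybe maybe maybe maybe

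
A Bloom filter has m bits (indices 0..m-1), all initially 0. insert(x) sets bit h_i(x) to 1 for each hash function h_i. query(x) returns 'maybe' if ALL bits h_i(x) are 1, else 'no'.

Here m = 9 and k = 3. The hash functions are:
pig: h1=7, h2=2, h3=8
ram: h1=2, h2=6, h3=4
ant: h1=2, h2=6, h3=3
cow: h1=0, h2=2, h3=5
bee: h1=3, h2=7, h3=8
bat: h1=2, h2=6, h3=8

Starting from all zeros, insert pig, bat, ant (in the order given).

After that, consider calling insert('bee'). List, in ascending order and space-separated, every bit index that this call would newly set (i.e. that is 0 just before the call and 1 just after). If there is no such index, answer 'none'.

Start: bits=000000000
After insert 'pig': sets bits 2 7 8 -> bits=001000011
After insert 'bat': sets bits 2 6 8 -> bits=001000111
After insert 'ant': sets bits 2 3 6 -> bits=001100111
insert 'bee' would touch bits 3 7 8; currently bit3=1, bit7=1, bit8=1
Bits that are 0 among those (would change 0->1): none

Answer: none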